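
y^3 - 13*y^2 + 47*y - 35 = (y - 7)*(y - 5)*(y - 1)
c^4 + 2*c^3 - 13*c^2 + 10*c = c*(c - 2)*(c - 1)*(c + 5)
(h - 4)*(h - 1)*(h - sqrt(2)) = h^3 - 5*h^2 - sqrt(2)*h^2 + 4*h + 5*sqrt(2)*h - 4*sqrt(2)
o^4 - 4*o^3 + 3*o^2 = o^2*(o - 3)*(o - 1)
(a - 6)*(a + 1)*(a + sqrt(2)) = a^3 - 5*a^2 + sqrt(2)*a^2 - 5*sqrt(2)*a - 6*a - 6*sqrt(2)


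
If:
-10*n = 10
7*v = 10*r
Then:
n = -1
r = 7*v/10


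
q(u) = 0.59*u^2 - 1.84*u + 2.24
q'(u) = 1.18*u - 1.84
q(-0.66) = 3.71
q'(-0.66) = -2.62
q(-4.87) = 25.19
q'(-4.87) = -7.59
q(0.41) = 1.58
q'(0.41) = -1.36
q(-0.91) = 4.40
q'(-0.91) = -2.91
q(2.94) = 1.93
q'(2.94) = 1.63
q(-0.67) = 3.74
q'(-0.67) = -2.63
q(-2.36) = 9.87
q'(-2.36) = -4.62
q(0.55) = 1.41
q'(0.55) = -1.19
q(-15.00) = 162.59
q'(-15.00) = -19.54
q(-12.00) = 109.28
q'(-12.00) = -16.00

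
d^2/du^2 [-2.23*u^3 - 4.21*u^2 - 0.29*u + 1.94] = -13.38*u - 8.42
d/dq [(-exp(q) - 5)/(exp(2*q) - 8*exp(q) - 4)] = (2*(exp(q) - 4)*(exp(q) + 5) - exp(2*q) + 8*exp(q) + 4)*exp(q)/(-exp(2*q) + 8*exp(q) + 4)^2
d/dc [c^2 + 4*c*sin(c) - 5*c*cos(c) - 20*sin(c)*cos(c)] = 5*c*sin(c) + 4*c*cos(c) + 2*c + 4*sin(c) - 5*cos(c) - 20*cos(2*c)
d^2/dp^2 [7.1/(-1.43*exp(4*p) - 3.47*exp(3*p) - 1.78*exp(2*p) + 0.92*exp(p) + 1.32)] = (-7.1*(5.72*exp(3*p) + 10.41*exp(2*p) + 3.56*exp(p) - 0.92)*(11.44*exp(3*p) + 20.82*exp(2*p) + 7.12*exp(p) - 1.84)*exp(p) + (162.448*exp(3*p) + 221.733*exp(2*p) + 50.552*exp(p) - 6.532)*(1.43*exp(4*p) + 3.47*exp(3*p) + 1.78*exp(2*p) - 0.92*exp(p) - 1.32))*exp(p)/(1.43*exp(4*p) + 3.47*exp(3*p) + 1.78*exp(2*p) - 0.92*exp(p) - 1.32)^3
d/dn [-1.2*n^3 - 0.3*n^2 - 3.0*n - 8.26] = -3.6*n^2 - 0.6*n - 3.0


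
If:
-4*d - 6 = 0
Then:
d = -3/2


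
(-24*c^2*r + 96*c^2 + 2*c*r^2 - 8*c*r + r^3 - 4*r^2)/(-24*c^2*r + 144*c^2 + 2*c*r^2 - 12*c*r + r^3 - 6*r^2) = (r - 4)/(r - 6)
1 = 1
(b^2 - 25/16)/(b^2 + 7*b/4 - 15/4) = (b + 5/4)/(b + 3)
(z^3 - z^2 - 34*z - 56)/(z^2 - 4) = (z^2 - 3*z - 28)/(z - 2)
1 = 1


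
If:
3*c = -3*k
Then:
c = -k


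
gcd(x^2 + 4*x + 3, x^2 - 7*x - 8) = x + 1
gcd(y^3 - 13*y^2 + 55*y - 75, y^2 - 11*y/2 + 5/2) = y - 5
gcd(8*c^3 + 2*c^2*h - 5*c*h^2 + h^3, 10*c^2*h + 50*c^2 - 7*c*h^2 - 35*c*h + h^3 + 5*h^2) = 2*c - h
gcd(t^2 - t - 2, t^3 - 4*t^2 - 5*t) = t + 1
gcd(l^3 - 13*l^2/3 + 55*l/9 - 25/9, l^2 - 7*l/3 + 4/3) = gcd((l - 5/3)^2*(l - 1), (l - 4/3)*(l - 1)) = l - 1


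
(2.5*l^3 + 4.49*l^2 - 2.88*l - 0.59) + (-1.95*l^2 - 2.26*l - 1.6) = 2.5*l^3 + 2.54*l^2 - 5.14*l - 2.19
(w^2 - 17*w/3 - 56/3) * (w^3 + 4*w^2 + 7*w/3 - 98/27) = w^5 - 5*w^4/3 - 39*w^3 - 2471*w^2/27 - 1862*w/81 + 5488/81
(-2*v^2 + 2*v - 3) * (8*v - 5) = -16*v^3 + 26*v^2 - 34*v + 15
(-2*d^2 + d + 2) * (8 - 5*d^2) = 10*d^4 - 5*d^3 - 26*d^2 + 8*d + 16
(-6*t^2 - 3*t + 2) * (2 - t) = 6*t^3 - 9*t^2 - 8*t + 4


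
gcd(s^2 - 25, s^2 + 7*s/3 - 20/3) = 1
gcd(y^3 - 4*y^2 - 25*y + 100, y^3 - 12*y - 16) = y - 4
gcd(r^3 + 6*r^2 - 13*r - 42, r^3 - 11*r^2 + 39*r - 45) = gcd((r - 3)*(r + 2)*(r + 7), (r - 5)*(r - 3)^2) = r - 3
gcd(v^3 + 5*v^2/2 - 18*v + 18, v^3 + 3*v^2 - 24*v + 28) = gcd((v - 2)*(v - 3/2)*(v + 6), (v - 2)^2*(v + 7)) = v - 2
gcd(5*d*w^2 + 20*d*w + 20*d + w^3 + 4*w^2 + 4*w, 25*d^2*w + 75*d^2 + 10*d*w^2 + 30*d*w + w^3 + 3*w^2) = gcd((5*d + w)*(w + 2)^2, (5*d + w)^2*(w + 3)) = 5*d + w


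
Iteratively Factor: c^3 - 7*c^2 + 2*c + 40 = (c - 4)*(c^2 - 3*c - 10) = (c - 5)*(c - 4)*(c + 2)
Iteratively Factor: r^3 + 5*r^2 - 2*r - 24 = (r + 3)*(r^2 + 2*r - 8) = (r + 3)*(r + 4)*(r - 2)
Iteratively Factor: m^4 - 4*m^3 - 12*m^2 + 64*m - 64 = (m - 2)*(m^3 - 2*m^2 - 16*m + 32) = (m - 2)*(m + 4)*(m^2 - 6*m + 8) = (m - 2)^2*(m + 4)*(m - 4)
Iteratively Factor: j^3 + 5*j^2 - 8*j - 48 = (j + 4)*(j^2 + j - 12) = (j - 3)*(j + 4)*(j + 4)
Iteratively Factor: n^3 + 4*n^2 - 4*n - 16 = (n + 2)*(n^2 + 2*n - 8) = (n - 2)*(n + 2)*(n + 4)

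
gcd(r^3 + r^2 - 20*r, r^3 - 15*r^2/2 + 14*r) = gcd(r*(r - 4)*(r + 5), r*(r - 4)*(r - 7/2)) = r^2 - 4*r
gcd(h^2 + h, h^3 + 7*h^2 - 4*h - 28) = 1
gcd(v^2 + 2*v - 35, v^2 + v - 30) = v - 5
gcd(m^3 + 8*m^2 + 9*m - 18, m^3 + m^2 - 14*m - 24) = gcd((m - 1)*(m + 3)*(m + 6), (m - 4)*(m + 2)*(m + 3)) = m + 3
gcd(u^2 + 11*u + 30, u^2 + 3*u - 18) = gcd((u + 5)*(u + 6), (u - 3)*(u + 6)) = u + 6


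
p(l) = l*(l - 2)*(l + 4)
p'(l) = l*(l - 2) + l*(l + 4) + (l - 2)*(l + 4)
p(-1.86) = 15.36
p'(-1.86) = -5.06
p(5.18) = 151.22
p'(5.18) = 93.22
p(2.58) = 9.85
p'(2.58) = 22.29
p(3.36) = 33.63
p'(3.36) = 39.31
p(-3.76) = 5.20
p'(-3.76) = 19.37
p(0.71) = -4.31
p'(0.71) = -3.65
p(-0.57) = 5.02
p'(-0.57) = -9.31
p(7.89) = 552.55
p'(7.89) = 210.32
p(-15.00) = -2805.00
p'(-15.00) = 607.00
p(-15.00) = -2805.00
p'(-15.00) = 607.00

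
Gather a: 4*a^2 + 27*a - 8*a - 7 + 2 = 4*a^2 + 19*a - 5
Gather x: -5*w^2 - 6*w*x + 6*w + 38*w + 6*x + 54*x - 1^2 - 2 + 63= -5*w^2 + 44*w + x*(60 - 6*w) + 60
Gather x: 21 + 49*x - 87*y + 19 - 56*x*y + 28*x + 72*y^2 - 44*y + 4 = x*(77 - 56*y) + 72*y^2 - 131*y + 44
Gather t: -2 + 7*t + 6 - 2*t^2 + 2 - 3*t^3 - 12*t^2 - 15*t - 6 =-3*t^3 - 14*t^2 - 8*t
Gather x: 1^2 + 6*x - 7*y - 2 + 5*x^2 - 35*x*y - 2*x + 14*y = 5*x^2 + x*(4 - 35*y) + 7*y - 1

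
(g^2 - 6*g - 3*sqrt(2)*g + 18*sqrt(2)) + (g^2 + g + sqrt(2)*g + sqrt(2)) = 2*g^2 - 5*g - 2*sqrt(2)*g + 19*sqrt(2)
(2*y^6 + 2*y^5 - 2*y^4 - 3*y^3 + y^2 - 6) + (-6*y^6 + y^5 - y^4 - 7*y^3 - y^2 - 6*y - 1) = -4*y^6 + 3*y^5 - 3*y^4 - 10*y^3 - 6*y - 7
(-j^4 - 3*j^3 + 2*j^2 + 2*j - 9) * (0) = 0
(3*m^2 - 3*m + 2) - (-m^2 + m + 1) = 4*m^2 - 4*m + 1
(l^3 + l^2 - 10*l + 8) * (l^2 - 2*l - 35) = l^5 - l^4 - 47*l^3 - 7*l^2 + 334*l - 280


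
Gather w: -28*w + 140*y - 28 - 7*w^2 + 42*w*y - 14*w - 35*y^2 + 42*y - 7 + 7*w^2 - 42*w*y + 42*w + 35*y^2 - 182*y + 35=0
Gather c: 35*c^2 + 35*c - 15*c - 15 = 35*c^2 + 20*c - 15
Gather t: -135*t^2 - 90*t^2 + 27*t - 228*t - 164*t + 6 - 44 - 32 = -225*t^2 - 365*t - 70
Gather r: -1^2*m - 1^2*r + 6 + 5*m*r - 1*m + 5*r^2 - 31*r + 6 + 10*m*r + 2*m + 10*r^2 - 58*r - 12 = 15*r^2 + r*(15*m - 90)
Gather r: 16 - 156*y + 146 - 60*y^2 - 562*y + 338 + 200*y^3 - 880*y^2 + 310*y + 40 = 200*y^3 - 940*y^2 - 408*y + 540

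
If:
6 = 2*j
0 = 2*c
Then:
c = 0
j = 3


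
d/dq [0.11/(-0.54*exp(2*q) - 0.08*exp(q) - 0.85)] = (0.1188*exp(q) + 0.0088)*exp(q)/(0.54*exp(2*q) + 0.08*exp(q) + 0.85)^2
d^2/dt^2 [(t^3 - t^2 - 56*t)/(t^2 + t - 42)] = -24/(t^3 - 18*t^2 + 108*t - 216)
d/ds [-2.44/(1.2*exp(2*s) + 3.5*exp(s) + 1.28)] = (5.856*exp(s) + 8.54)*exp(s)/(1.2*exp(2*s) + 3.5*exp(s) + 1.28)^2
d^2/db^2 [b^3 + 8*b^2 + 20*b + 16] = 6*b + 16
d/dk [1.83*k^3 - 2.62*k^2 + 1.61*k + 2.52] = 5.49*k^2 - 5.24*k + 1.61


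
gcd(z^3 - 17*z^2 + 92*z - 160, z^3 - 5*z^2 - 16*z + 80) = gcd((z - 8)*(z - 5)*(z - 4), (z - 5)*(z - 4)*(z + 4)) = z^2 - 9*z + 20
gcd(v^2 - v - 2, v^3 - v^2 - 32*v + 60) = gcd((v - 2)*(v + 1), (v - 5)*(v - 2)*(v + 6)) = v - 2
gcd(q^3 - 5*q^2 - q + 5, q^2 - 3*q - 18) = 1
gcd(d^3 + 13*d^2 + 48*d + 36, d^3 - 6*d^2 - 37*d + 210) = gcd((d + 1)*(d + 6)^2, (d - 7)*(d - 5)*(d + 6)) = d + 6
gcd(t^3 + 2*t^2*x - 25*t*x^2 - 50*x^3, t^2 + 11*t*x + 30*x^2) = t + 5*x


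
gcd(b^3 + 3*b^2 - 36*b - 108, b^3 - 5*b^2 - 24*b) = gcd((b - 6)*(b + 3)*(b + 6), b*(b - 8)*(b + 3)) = b + 3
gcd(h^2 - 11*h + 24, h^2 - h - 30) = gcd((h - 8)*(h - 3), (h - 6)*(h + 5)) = 1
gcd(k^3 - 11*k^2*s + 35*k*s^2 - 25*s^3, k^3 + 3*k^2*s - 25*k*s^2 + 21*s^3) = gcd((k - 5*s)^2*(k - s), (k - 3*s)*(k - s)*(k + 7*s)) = -k + s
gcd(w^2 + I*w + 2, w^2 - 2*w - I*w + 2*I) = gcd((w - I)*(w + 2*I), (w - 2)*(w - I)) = w - I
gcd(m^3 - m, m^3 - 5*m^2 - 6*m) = m^2 + m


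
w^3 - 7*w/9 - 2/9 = (w - 1)*(w + 1/3)*(w + 2/3)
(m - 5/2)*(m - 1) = m^2 - 7*m/2 + 5/2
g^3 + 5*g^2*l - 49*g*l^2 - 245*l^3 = (g - 7*l)*(g + 5*l)*(g + 7*l)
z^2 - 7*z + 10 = (z - 5)*(z - 2)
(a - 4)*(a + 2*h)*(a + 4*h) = a^3 + 6*a^2*h - 4*a^2 + 8*a*h^2 - 24*a*h - 32*h^2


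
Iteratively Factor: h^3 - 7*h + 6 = (h - 1)*(h^2 + h - 6) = (h - 2)*(h - 1)*(h + 3)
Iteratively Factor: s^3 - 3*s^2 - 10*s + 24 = (s + 3)*(s^2 - 6*s + 8) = (s - 4)*(s + 3)*(s - 2)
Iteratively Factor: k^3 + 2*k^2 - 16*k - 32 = (k + 4)*(k^2 - 2*k - 8) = (k - 4)*(k + 4)*(k + 2)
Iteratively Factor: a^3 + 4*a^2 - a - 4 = (a + 1)*(a^2 + 3*a - 4) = (a - 1)*(a + 1)*(a + 4)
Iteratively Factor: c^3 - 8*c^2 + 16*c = (c - 4)*(c^2 - 4*c) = c*(c - 4)*(c - 4)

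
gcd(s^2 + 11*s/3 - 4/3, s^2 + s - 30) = 1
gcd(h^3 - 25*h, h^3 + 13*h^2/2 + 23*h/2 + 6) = 1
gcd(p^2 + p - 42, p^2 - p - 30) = p - 6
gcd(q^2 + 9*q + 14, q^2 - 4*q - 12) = q + 2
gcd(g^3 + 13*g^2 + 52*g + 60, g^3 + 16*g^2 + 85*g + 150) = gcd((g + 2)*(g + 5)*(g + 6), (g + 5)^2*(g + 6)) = g^2 + 11*g + 30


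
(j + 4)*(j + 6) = j^2 + 10*j + 24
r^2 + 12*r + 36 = (r + 6)^2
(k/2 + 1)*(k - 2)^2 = k^3/2 - k^2 - 2*k + 4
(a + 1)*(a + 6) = a^2 + 7*a + 6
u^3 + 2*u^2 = u^2*(u + 2)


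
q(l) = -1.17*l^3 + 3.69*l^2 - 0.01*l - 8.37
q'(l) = -3.51*l^2 + 7.38*l - 0.01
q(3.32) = -10.55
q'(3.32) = -14.20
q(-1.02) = -3.28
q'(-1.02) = -11.19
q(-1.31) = 0.61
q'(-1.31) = -15.70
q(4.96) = -60.41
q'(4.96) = -49.76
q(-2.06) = 17.54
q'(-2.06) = -30.11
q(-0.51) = -7.25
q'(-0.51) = -4.69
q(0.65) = -7.14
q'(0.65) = 3.30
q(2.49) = -3.58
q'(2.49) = -3.40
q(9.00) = -562.50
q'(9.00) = -217.90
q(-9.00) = 1143.54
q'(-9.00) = -350.74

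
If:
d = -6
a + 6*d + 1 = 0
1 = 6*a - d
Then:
No Solution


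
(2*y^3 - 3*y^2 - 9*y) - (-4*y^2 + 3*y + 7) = 2*y^3 + y^2 - 12*y - 7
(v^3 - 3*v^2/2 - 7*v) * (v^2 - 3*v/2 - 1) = v^5 - 3*v^4 - 23*v^3/4 + 12*v^2 + 7*v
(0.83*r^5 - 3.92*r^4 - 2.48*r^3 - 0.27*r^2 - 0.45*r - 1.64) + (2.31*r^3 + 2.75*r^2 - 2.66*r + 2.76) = 0.83*r^5 - 3.92*r^4 - 0.17*r^3 + 2.48*r^2 - 3.11*r + 1.12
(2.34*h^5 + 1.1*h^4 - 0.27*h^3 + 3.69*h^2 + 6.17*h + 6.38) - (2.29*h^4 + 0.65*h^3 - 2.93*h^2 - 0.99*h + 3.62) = 2.34*h^5 - 1.19*h^4 - 0.92*h^3 + 6.62*h^2 + 7.16*h + 2.76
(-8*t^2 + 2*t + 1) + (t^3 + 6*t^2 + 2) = t^3 - 2*t^2 + 2*t + 3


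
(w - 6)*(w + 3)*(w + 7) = w^3 + 4*w^2 - 39*w - 126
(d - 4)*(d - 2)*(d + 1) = d^3 - 5*d^2 + 2*d + 8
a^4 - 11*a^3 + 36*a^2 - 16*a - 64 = (a - 4)^3*(a + 1)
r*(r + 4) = r^2 + 4*r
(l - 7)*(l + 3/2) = l^2 - 11*l/2 - 21/2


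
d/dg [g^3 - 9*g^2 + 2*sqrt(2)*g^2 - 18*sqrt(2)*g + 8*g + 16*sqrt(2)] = 3*g^2 - 18*g + 4*sqrt(2)*g - 18*sqrt(2) + 8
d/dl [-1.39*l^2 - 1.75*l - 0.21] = -2.78*l - 1.75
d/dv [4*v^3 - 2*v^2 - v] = 12*v^2 - 4*v - 1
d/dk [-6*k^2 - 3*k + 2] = -12*k - 3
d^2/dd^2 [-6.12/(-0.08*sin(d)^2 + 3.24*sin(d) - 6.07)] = (-0.156672*sin(d)^4 + 4.758912*sin(d)^3 - 52.122816*sin(d)^2 - 129.87864*sin(d) + 122.54688)/(0.08*sin(d)^2 - 3.24*sin(d) + 6.07)^3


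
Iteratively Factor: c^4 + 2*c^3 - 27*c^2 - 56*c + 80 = (c + 4)*(c^3 - 2*c^2 - 19*c + 20) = (c + 4)^2*(c^2 - 6*c + 5) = (c - 5)*(c + 4)^2*(c - 1)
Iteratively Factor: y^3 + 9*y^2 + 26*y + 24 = (y + 4)*(y^2 + 5*y + 6) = (y + 2)*(y + 4)*(y + 3)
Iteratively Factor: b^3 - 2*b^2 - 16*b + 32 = (b - 4)*(b^2 + 2*b - 8) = (b - 4)*(b + 4)*(b - 2)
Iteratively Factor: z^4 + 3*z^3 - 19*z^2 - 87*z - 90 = (z + 3)*(z^3 - 19*z - 30) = (z + 3)^2*(z^2 - 3*z - 10) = (z + 2)*(z + 3)^2*(z - 5)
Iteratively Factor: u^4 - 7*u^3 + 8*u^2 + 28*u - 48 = (u - 2)*(u^3 - 5*u^2 - 2*u + 24) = (u - 2)*(u + 2)*(u^2 - 7*u + 12) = (u - 4)*(u - 2)*(u + 2)*(u - 3)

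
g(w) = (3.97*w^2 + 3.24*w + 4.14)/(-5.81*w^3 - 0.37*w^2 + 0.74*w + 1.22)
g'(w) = (7.94*w + 3.24)/(-5.81*w^3 - 0.37*w^2 + 0.74*w + 1.22) + (3.97*w^2 + 3.24*w + 4.14)*(17.43*w^2 + 0.74*w - 0.74)/(-5.81*w^3 - 0.37*w^2 + 0.74*w + 1.22)^2 = (23.0657*w^4 + 37.6488*w^3 + 76.2968*w^2 + 12.7504*w + 0.889200000000001)/(33.7561*w^6 + 4.2994*w^5 - 8.4619*w^4 - 14.724*w^3 - 0.3552*w^2 + 1.8056*w + 1.4884)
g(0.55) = 12.99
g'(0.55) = 130.85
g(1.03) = -2.46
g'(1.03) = 7.16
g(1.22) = -1.56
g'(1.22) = 3.09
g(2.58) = -0.39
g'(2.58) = 0.22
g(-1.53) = 0.42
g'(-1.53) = 0.38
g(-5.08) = 0.12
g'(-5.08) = 0.02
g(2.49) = -0.41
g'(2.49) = 0.25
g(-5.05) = 0.12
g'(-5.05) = 0.02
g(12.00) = -0.06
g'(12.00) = 0.01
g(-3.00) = 0.20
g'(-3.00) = 0.06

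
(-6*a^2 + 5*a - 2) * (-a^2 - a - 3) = 6*a^4 + a^3 + 15*a^2 - 13*a + 6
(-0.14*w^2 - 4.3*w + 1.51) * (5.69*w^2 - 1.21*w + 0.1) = -0.7966*w^4 - 24.2976*w^3 + 13.7809*w^2 - 2.2571*w + 0.151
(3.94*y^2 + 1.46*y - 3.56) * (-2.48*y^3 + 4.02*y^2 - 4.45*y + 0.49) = -9.7712*y^5 + 12.218*y^4 - 2.835*y^3 - 18.8776*y^2 + 16.5574*y - 1.7444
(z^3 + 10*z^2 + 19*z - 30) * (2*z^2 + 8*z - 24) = 2*z^5 + 28*z^4 + 94*z^3 - 148*z^2 - 696*z + 720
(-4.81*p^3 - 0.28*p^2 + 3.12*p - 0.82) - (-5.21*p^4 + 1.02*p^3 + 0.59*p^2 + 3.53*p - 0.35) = 5.21*p^4 - 5.83*p^3 - 0.87*p^2 - 0.41*p - 0.47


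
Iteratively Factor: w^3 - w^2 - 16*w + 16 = (w - 4)*(w^2 + 3*w - 4) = (w - 4)*(w + 4)*(w - 1)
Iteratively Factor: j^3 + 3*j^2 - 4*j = (j)*(j^2 + 3*j - 4) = j*(j + 4)*(j - 1)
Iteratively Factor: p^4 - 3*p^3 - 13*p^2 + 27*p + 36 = (p + 3)*(p^3 - 6*p^2 + 5*p + 12) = (p - 4)*(p + 3)*(p^2 - 2*p - 3) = (p - 4)*(p - 3)*(p + 3)*(p + 1)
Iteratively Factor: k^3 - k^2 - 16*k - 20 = (k + 2)*(k^2 - 3*k - 10) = (k + 2)^2*(k - 5)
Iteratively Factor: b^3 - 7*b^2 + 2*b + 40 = (b - 4)*(b^2 - 3*b - 10) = (b - 4)*(b + 2)*(b - 5)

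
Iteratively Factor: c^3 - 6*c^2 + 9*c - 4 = (c - 1)*(c^2 - 5*c + 4) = (c - 4)*(c - 1)*(c - 1)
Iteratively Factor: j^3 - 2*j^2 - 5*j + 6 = (j - 1)*(j^2 - j - 6) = (j - 1)*(j + 2)*(j - 3)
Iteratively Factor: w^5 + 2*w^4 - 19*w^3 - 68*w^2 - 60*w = (w + 3)*(w^4 - w^3 - 16*w^2 - 20*w) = (w + 2)*(w + 3)*(w^3 - 3*w^2 - 10*w) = (w - 5)*(w + 2)*(w + 3)*(w^2 + 2*w) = (w - 5)*(w + 2)^2*(w + 3)*(w)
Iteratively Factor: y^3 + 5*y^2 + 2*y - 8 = (y - 1)*(y^2 + 6*y + 8) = (y - 1)*(y + 4)*(y + 2)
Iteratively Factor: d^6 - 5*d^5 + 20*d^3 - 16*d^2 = (d)*(d^5 - 5*d^4 + 20*d^2 - 16*d) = d*(d + 2)*(d^4 - 7*d^3 + 14*d^2 - 8*d) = d*(d - 2)*(d + 2)*(d^3 - 5*d^2 + 4*d) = d^2*(d - 2)*(d + 2)*(d^2 - 5*d + 4) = d^2*(d - 4)*(d - 2)*(d + 2)*(d - 1)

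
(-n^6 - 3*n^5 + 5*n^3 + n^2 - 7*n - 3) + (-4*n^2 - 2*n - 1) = -n^6 - 3*n^5 + 5*n^3 - 3*n^2 - 9*n - 4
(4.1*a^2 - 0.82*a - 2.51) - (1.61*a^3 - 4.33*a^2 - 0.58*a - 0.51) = -1.61*a^3 + 8.43*a^2 - 0.24*a - 2.0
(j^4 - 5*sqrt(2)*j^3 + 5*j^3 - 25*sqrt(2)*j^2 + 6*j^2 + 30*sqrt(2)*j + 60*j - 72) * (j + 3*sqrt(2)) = j^5 - 2*sqrt(2)*j^4 + 5*j^4 - 24*j^3 - 10*sqrt(2)*j^3 - 90*j^2 + 48*sqrt(2)*j^2 + 108*j + 180*sqrt(2)*j - 216*sqrt(2)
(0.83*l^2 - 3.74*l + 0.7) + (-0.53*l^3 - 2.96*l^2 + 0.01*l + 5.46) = -0.53*l^3 - 2.13*l^2 - 3.73*l + 6.16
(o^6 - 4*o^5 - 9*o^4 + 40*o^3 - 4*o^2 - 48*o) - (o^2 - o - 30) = o^6 - 4*o^5 - 9*o^4 + 40*o^3 - 5*o^2 - 47*o + 30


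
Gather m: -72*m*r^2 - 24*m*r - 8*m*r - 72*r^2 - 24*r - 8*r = m*(-72*r^2 - 32*r) - 72*r^2 - 32*r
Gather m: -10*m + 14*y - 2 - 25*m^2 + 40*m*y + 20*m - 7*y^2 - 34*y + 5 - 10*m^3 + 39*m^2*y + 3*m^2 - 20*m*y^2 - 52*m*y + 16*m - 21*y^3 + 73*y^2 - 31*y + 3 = -10*m^3 + m^2*(39*y - 22) + m*(-20*y^2 - 12*y + 26) - 21*y^3 + 66*y^2 - 51*y + 6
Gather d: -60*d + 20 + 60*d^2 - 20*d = 60*d^2 - 80*d + 20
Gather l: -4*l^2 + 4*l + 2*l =-4*l^2 + 6*l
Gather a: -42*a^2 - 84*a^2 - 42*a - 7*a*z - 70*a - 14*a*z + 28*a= -126*a^2 + a*(-21*z - 84)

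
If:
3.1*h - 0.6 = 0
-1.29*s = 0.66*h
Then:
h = 0.19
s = -0.10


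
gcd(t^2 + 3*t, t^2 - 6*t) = t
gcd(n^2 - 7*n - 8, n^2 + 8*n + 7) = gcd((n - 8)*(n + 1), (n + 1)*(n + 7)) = n + 1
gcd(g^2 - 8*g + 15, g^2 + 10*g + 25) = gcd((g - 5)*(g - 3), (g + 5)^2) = 1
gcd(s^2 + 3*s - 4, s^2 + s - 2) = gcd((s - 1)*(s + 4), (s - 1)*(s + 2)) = s - 1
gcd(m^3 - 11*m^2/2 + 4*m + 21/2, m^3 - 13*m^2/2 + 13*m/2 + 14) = m^2 - 5*m/2 - 7/2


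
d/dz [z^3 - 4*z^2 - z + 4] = 3*z^2 - 8*z - 1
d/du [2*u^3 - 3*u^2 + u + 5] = 6*u^2 - 6*u + 1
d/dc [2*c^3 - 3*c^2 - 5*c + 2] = 6*c^2 - 6*c - 5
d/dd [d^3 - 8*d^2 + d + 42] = 3*d^2 - 16*d + 1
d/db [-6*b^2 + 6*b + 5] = 6 - 12*b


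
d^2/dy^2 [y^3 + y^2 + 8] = 6*y + 2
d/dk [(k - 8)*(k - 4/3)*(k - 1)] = 3*k^2 - 62*k/3 + 20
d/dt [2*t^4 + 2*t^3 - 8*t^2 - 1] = 2*t*(4*t^2 + 3*t - 8)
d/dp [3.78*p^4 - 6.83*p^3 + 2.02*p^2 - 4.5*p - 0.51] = 15.12*p^3 - 20.49*p^2 + 4.04*p - 4.5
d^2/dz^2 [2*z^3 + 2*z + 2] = 12*z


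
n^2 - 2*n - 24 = (n - 6)*(n + 4)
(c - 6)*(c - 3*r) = c^2 - 3*c*r - 6*c + 18*r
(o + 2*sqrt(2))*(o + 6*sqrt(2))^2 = o^3 + 14*sqrt(2)*o^2 + 120*o + 144*sqrt(2)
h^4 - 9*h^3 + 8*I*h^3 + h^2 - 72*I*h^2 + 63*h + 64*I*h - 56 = (h - 8)*(h - 1)*(h + I)*(h + 7*I)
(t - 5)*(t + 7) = t^2 + 2*t - 35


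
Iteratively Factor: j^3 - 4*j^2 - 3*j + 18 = (j - 3)*(j^2 - j - 6) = (j - 3)*(j + 2)*(j - 3)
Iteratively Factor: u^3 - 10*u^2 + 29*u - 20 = (u - 1)*(u^2 - 9*u + 20) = (u - 4)*(u - 1)*(u - 5)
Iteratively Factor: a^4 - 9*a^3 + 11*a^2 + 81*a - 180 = (a - 3)*(a^3 - 6*a^2 - 7*a + 60) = (a - 4)*(a - 3)*(a^2 - 2*a - 15) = (a - 4)*(a - 3)*(a + 3)*(a - 5)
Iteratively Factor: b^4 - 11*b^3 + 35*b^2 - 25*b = (b)*(b^3 - 11*b^2 + 35*b - 25) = b*(b - 1)*(b^2 - 10*b + 25) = b*(b - 5)*(b - 1)*(b - 5)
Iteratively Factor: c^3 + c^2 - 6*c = (c + 3)*(c^2 - 2*c) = c*(c + 3)*(c - 2)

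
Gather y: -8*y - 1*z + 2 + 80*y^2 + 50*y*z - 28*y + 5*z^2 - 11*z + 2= 80*y^2 + y*(50*z - 36) + 5*z^2 - 12*z + 4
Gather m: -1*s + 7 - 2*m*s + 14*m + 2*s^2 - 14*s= m*(14 - 2*s) + 2*s^2 - 15*s + 7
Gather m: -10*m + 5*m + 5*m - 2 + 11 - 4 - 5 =0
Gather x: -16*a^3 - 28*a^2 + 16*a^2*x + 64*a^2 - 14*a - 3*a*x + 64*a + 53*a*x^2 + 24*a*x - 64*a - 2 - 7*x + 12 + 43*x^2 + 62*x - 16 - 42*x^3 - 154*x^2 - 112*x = -16*a^3 + 36*a^2 - 14*a - 42*x^3 + x^2*(53*a - 111) + x*(16*a^2 + 21*a - 57) - 6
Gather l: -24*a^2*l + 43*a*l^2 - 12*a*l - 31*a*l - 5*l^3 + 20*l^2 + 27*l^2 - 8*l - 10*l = -5*l^3 + l^2*(43*a + 47) + l*(-24*a^2 - 43*a - 18)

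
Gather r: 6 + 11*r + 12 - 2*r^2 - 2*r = -2*r^2 + 9*r + 18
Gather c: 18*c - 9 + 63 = 18*c + 54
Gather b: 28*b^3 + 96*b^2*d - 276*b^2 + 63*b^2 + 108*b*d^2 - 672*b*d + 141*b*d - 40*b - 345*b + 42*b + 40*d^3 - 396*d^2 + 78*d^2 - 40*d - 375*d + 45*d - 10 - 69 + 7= 28*b^3 + b^2*(96*d - 213) + b*(108*d^2 - 531*d - 343) + 40*d^3 - 318*d^2 - 370*d - 72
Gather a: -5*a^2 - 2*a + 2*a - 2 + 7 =5 - 5*a^2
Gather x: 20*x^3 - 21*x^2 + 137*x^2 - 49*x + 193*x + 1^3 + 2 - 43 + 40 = 20*x^3 + 116*x^2 + 144*x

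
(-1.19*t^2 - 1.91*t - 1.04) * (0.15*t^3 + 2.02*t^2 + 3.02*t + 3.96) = -0.1785*t^5 - 2.6903*t^4 - 7.608*t^3 - 12.5814*t^2 - 10.7044*t - 4.1184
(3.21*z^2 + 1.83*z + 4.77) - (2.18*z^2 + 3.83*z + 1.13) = 1.03*z^2 - 2.0*z + 3.64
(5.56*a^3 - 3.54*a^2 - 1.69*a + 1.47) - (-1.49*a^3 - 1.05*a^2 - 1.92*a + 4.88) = 7.05*a^3 - 2.49*a^2 + 0.23*a - 3.41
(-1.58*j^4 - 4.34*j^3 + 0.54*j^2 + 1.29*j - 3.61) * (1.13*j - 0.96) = -1.7854*j^5 - 3.3874*j^4 + 4.7766*j^3 + 0.9393*j^2 - 5.3177*j + 3.4656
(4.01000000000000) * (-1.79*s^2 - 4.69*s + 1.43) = -7.1779*s^2 - 18.8069*s + 5.7343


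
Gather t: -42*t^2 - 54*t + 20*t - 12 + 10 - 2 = -42*t^2 - 34*t - 4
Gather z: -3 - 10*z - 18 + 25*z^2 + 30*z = 25*z^2 + 20*z - 21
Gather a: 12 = 12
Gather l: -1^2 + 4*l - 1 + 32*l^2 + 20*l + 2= 32*l^2 + 24*l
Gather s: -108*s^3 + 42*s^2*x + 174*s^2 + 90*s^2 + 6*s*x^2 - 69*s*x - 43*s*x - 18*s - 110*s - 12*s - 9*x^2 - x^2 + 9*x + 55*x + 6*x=-108*s^3 + s^2*(42*x + 264) + s*(6*x^2 - 112*x - 140) - 10*x^2 + 70*x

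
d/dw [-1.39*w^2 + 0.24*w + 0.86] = 0.24 - 2.78*w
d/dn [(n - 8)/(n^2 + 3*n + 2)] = (n^2 + 3*n - (n - 8)*(2*n + 3) + 2)/(n^2 + 3*n + 2)^2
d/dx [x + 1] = 1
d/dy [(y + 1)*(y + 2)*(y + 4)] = 3*y^2 + 14*y + 14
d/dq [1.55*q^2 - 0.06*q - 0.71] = 3.1*q - 0.06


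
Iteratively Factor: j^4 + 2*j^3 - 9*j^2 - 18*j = (j)*(j^3 + 2*j^2 - 9*j - 18) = j*(j + 3)*(j^2 - j - 6) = j*(j + 2)*(j + 3)*(j - 3)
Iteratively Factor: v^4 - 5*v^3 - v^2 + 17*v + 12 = (v - 4)*(v^3 - v^2 - 5*v - 3) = (v - 4)*(v + 1)*(v^2 - 2*v - 3) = (v - 4)*(v - 3)*(v + 1)*(v + 1)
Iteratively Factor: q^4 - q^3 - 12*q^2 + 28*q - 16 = (q - 2)*(q^3 + q^2 - 10*q + 8) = (q - 2)^2*(q^2 + 3*q - 4) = (q - 2)^2*(q - 1)*(q + 4)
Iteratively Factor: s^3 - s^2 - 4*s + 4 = (s - 2)*(s^2 + s - 2) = (s - 2)*(s - 1)*(s + 2)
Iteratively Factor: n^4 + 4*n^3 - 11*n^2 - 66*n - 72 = (n + 3)*(n^3 + n^2 - 14*n - 24) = (n + 2)*(n + 3)*(n^2 - n - 12) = (n - 4)*(n + 2)*(n + 3)*(n + 3)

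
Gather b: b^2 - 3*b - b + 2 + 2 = b^2 - 4*b + 4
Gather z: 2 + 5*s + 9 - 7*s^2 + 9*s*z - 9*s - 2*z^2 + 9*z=-7*s^2 - 4*s - 2*z^2 + z*(9*s + 9) + 11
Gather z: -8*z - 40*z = -48*z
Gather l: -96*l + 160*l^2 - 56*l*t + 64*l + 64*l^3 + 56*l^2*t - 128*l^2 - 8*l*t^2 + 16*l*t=64*l^3 + l^2*(56*t + 32) + l*(-8*t^2 - 40*t - 32)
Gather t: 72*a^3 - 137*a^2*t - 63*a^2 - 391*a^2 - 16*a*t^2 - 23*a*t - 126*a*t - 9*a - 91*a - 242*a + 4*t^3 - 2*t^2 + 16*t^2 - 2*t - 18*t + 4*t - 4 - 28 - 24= 72*a^3 - 454*a^2 - 342*a + 4*t^3 + t^2*(14 - 16*a) + t*(-137*a^2 - 149*a - 16) - 56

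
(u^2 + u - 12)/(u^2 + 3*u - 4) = (u - 3)/(u - 1)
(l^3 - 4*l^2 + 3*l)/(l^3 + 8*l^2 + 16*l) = (l^2 - 4*l + 3)/(l^2 + 8*l + 16)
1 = 1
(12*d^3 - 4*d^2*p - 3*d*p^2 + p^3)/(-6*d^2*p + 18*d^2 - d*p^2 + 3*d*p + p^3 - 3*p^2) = (-2*d + p)/(p - 3)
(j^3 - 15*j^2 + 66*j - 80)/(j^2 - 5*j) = j - 10 + 16/j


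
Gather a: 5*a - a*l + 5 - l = a*(5 - l) - l + 5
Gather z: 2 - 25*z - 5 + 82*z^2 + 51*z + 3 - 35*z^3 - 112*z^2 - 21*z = -35*z^3 - 30*z^2 + 5*z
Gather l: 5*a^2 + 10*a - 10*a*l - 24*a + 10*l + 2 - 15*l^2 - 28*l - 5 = 5*a^2 - 14*a - 15*l^2 + l*(-10*a - 18) - 3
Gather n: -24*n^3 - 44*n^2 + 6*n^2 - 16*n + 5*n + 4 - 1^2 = -24*n^3 - 38*n^2 - 11*n + 3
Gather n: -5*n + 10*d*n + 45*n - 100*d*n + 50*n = n*(90 - 90*d)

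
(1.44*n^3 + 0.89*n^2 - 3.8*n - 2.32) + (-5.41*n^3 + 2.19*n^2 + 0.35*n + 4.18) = -3.97*n^3 + 3.08*n^2 - 3.45*n + 1.86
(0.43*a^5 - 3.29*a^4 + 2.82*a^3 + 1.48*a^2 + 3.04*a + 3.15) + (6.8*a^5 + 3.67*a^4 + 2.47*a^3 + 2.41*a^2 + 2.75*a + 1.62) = 7.23*a^5 + 0.38*a^4 + 5.29*a^3 + 3.89*a^2 + 5.79*a + 4.77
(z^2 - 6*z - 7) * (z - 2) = z^3 - 8*z^2 + 5*z + 14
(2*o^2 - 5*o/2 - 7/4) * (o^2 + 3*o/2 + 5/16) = 2*o^4 + o^3/2 - 39*o^2/8 - 109*o/32 - 35/64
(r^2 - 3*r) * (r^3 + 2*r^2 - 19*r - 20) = r^5 - r^4 - 25*r^3 + 37*r^2 + 60*r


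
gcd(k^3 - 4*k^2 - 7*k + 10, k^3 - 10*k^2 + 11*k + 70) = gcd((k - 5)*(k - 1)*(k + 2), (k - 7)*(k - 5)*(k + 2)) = k^2 - 3*k - 10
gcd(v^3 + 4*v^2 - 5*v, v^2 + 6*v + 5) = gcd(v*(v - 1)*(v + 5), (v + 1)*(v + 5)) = v + 5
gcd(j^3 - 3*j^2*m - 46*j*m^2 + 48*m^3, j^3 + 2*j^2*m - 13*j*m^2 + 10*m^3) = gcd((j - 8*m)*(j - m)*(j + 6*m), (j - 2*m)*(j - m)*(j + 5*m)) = j - m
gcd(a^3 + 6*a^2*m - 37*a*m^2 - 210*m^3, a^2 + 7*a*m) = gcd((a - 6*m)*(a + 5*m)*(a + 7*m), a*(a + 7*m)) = a + 7*m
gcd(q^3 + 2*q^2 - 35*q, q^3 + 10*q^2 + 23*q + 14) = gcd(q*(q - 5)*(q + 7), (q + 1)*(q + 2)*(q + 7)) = q + 7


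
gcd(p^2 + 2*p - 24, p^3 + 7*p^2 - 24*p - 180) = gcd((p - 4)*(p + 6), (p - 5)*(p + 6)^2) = p + 6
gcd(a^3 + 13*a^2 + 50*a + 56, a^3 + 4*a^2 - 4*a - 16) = a^2 + 6*a + 8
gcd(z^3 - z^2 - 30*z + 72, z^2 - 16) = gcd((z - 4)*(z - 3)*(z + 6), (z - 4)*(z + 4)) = z - 4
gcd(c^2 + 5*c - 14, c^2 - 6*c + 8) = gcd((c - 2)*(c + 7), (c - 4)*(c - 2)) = c - 2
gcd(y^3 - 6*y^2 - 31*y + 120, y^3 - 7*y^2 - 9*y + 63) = y - 3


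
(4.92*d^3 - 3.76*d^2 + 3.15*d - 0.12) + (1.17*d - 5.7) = 4.92*d^3 - 3.76*d^2 + 4.32*d - 5.82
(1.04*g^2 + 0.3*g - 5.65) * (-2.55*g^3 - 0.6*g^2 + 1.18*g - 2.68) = -2.652*g^5 - 1.389*g^4 + 15.4547*g^3 + 0.9568*g^2 - 7.471*g + 15.142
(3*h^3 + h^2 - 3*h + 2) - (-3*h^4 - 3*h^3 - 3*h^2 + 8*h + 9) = 3*h^4 + 6*h^3 + 4*h^2 - 11*h - 7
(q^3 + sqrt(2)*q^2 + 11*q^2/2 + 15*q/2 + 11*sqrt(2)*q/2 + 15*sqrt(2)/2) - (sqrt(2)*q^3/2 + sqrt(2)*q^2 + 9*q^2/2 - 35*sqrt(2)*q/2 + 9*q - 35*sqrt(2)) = -sqrt(2)*q^3/2 + q^3 + q^2 - 3*q/2 + 23*sqrt(2)*q + 85*sqrt(2)/2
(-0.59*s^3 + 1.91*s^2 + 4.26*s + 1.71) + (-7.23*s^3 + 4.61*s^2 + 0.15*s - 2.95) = -7.82*s^3 + 6.52*s^2 + 4.41*s - 1.24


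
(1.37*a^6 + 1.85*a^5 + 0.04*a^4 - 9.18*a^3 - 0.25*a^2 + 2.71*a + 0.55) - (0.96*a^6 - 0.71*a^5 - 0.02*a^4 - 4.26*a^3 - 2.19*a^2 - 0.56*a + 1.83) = 0.41*a^6 + 2.56*a^5 + 0.06*a^4 - 4.92*a^3 + 1.94*a^2 + 3.27*a - 1.28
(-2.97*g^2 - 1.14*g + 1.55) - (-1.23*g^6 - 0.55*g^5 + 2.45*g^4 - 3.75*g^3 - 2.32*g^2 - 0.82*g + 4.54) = 1.23*g^6 + 0.55*g^5 - 2.45*g^4 + 3.75*g^3 - 0.65*g^2 - 0.32*g - 2.99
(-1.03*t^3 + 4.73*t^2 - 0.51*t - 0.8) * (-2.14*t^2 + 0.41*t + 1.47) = 2.2042*t^5 - 10.5445*t^4 + 1.5166*t^3 + 8.456*t^2 - 1.0777*t - 1.176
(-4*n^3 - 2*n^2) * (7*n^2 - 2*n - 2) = -28*n^5 - 6*n^4 + 12*n^3 + 4*n^2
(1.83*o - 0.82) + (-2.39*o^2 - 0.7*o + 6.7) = -2.39*o^2 + 1.13*o + 5.88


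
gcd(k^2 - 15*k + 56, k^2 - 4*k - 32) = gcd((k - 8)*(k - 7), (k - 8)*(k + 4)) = k - 8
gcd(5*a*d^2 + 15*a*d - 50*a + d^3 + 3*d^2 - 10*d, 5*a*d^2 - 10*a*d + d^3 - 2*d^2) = 5*a*d - 10*a + d^2 - 2*d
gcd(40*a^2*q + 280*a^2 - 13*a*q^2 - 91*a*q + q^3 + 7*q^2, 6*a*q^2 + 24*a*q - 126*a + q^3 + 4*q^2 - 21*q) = q + 7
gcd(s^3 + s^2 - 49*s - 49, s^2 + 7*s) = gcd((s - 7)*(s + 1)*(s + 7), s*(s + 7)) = s + 7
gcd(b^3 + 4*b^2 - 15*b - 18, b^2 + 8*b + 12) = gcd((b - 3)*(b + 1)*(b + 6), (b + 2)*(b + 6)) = b + 6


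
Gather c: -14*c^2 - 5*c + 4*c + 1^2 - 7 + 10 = -14*c^2 - c + 4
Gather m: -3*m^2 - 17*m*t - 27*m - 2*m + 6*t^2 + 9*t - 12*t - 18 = -3*m^2 + m*(-17*t - 29) + 6*t^2 - 3*t - 18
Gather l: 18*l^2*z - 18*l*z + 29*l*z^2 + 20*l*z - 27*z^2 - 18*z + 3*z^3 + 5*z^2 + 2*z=18*l^2*z + l*(29*z^2 + 2*z) + 3*z^3 - 22*z^2 - 16*z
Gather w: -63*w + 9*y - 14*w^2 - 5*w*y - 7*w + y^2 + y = -14*w^2 + w*(-5*y - 70) + y^2 + 10*y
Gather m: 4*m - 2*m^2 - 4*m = -2*m^2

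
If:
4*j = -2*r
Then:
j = -r/2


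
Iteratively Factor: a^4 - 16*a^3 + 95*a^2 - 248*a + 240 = (a - 5)*(a^3 - 11*a^2 + 40*a - 48) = (a - 5)*(a - 4)*(a^2 - 7*a + 12) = (a - 5)*(a - 4)^2*(a - 3)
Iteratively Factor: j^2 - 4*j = (j - 4)*(j)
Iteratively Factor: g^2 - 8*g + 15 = (g - 5)*(g - 3)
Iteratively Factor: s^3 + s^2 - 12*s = (s)*(s^2 + s - 12) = s*(s + 4)*(s - 3)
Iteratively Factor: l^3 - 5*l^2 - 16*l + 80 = (l - 5)*(l^2 - 16) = (l - 5)*(l + 4)*(l - 4)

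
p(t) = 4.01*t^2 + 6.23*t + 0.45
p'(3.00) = 30.29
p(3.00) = 55.23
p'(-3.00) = -17.83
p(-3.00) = 17.85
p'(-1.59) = -6.52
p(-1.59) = 0.68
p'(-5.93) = -41.33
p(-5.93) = 104.52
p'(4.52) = 42.48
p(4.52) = 110.54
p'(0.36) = 9.12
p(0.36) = 3.21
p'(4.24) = 40.23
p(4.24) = 98.96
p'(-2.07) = -10.37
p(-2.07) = 4.74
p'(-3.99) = -25.77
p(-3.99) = 39.43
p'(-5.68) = -39.32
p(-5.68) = 94.44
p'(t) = 8.02*t + 6.23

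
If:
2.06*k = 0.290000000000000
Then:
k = 0.14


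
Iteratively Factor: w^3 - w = (w - 1)*(w^2 + w) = w*(w - 1)*(w + 1)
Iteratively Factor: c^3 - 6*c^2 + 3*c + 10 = (c + 1)*(c^2 - 7*c + 10) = (c - 5)*(c + 1)*(c - 2)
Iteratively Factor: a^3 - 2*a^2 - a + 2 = (a + 1)*(a^2 - 3*a + 2) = (a - 1)*(a + 1)*(a - 2)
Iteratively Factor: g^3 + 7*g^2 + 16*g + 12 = (g + 3)*(g^2 + 4*g + 4) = (g + 2)*(g + 3)*(g + 2)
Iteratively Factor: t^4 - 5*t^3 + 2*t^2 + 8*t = (t - 4)*(t^3 - t^2 - 2*t) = (t - 4)*(t - 2)*(t^2 + t) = t*(t - 4)*(t - 2)*(t + 1)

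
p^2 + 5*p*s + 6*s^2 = (p + 2*s)*(p + 3*s)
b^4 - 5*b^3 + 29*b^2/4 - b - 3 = (b - 2)^2*(b - 3/2)*(b + 1/2)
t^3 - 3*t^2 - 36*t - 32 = (t - 8)*(t + 1)*(t + 4)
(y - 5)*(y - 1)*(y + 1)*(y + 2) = y^4 - 3*y^3 - 11*y^2 + 3*y + 10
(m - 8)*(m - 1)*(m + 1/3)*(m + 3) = m^4 - 17*m^3/3 - 21*m^2 + 53*m/3 + 8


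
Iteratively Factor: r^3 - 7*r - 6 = (r + 2)*(r^2 - 2*r - 3) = (r + 1)*(r + 2)*(r - 3)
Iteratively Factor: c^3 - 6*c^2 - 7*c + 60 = (c - 5)*(c^2 - c - 12) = (c - 5)*(c + 3)*(c - 4)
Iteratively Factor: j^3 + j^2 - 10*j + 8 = (j - 1)*(j^2 + 2*j - 8) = (j - 1)*(j + 4)*(j - 2)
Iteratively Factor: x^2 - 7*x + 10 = (x - 5)*(x - 2)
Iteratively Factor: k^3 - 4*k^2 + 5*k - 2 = (k - 1)*(k^2 - 3*k + 2) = (k - 1)^2*(k - 2)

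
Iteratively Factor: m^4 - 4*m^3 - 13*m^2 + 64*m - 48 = (m - 3)*(m^3 - m^2 - 16*m + 16) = (m - 3)*(m - 1)*(m^2 - 16) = (m - 4)*(m - 3)*(m - 1)*(m + 4)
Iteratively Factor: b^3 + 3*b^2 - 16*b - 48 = (b - 4)*(b^2 + 7*b + 12) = (b - 4)*(b + 4)*(b + 3)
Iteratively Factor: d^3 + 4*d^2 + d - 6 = (d + 3)*(d^2 + d - 2) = (d - 1)*(d + 3)*(d + 2)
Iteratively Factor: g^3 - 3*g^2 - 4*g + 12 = (g - 3)*(g^2 - 4) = (g - 3)*(g + 2)*(g - 2)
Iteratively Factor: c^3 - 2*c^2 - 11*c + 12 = (c + 3)*(c^2 - 5*c + 4) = (c - 1)*(c + 3)*(c - 4)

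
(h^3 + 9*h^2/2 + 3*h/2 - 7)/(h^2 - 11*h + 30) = (2*h^3 + 9*h^2 + 3*h - 14)/(2*(h^2 - 11*h + 30))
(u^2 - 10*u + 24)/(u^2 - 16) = (u - 6)/(u + 4)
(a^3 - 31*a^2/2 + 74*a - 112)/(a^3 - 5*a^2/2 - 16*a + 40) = (2*a^2 - 23*a + 56)/(2*a^2 + 3*a - 20)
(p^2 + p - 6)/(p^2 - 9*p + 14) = (p + 3)/(p - 7)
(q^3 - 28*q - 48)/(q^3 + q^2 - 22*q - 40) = (q - 6)/(q - 5)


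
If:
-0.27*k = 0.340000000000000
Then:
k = -1.26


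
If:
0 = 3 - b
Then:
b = 3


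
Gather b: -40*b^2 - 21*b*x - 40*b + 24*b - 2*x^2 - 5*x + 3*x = -40*b^2 + b*(-21*x - 16) - 2*x^2 - 2*x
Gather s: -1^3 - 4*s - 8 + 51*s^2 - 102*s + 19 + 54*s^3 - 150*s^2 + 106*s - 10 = 54*s^3 - 99*s^2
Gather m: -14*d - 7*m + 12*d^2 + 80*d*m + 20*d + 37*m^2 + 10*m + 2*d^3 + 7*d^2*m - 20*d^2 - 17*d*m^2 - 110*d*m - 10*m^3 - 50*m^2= 2*d^3 - 8*d^2 + 6*d - 10*m^3 + m^2*(-17*d - 13) + m*(7*d^2 - 30*d + 3)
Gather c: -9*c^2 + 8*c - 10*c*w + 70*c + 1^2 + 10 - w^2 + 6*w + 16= -9*c^2 + c*(78 - 10*w) - w^2 + 6*w + 27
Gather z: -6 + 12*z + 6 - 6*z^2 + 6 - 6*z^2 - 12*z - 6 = -12*z^2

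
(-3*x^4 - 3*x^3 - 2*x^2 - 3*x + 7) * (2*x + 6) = -6*x^5 - 24*x^4 - 22*x^3 - 18*x^2 - 4*x + 42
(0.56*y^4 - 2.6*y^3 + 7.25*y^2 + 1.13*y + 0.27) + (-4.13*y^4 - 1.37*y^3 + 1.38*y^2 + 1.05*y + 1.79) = -3.57*y^4 - 3.97*y^3 + 8.63*y^2 + 2.18*y + 2.06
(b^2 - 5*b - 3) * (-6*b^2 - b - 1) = -6*b^4 + 29*b^3 + 22*b^2 + 8*b + 3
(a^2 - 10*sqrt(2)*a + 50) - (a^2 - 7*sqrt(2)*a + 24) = -3*sqrt(2)*a + 26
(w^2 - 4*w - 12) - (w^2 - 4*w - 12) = 0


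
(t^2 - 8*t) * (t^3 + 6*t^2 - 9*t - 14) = t^5 - 2*t^4 - 57*t^3 + 58*t^2 + 112*t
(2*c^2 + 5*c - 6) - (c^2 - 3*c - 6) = c^2 + 8*c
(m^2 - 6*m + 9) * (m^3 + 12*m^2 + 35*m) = m^5 + 6*m^4 - 28*m^3 - 102*m^2 + 315*m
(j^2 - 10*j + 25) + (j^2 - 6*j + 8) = 2*j^2 - 16*j + 33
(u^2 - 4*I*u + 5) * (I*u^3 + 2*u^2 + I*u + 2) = I*u^5 + 6*u^4 - 2*I*u^3 + 16*u^2 - 3*I*u + 10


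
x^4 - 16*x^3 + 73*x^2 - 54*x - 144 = (x - 8)*(x - 6)*(x - 3)*(x + 1)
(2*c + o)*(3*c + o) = 6*c^2 + 5*c*o + o^2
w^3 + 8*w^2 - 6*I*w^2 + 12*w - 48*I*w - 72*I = (w + 2)*(w + 6)*(w - 6*I)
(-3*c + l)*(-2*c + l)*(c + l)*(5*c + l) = 30*c^4 + 11*c^3*l - 19*c^2*l^2 + c*l^3 + l^4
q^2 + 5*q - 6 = (q - 1)*(q + 6)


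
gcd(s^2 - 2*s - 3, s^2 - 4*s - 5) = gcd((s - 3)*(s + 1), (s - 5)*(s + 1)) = s + 1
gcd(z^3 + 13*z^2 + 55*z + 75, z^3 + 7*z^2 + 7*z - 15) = z^2 + 8*z + 15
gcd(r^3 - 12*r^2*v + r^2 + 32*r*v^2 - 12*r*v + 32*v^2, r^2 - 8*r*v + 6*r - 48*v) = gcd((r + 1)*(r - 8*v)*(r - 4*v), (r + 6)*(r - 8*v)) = r - 8*v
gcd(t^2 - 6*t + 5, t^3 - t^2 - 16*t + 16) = t - 1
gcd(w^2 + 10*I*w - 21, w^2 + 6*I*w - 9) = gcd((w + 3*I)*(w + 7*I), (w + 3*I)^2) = w + 3*I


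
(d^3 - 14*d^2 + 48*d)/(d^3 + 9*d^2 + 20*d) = (d^2 - 14*d + 48)/(d^2 + 9*d + 20)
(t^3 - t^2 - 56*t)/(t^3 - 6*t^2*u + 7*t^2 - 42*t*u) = (t - 8)/(t - 6*u)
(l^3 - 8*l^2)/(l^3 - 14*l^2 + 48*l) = l/(l - 6)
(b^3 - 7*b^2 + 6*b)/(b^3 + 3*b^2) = (b^2 - 7*b + 6)/(b*(b + 3))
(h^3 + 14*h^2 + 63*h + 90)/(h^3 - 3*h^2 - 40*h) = (h^2 + 9*h + 18)/(h*(h - 8))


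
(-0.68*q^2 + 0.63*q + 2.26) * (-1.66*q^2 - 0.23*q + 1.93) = 1.1288*q^4 - 0.8894*q^3 - 5.2089*q^2 + 0.6961*q + 4.3618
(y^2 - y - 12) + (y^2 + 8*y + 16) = 2*y^2 + 7*y + 4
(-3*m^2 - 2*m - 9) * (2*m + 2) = -6*m^3 - 10*m^2 - 22*m - 18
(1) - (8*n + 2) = -8*n - 1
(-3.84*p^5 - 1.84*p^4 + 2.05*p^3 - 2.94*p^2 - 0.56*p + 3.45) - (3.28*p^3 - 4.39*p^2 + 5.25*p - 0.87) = -3.84*p^5 - 1.84*p^4 - 1.23*p^3 + 1.45*p^2 - 5.81*p + 4.32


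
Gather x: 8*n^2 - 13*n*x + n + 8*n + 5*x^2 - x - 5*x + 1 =8*n^2 + 9*n + 5*x^2 + x*(-13*n - 6) + 1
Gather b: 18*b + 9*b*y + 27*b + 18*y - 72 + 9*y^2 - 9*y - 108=b*(9*y + 45) + 9*y^2 + 9*y - 180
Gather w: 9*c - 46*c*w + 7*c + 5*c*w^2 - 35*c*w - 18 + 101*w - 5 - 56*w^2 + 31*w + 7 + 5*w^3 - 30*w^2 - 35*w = 16*c + 5*w^3 + w^2*(5*c - 86) + w*(97 - 81*c) - 16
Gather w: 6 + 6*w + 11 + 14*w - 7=20*w + 10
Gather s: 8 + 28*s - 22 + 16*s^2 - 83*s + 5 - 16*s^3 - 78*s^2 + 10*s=-16*s^3 - 62*s^2 - 45*s - 9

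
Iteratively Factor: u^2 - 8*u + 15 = (u - 5)*(u - 3)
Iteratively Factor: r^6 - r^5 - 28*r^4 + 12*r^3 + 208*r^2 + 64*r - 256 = (r + 2)*(r^5 - 3*r^4 - 22*r^3 + 56*r^2 + 96*r - 128) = (r - 1)*(r + 2)*(r^4 - 2*r^3 - 24*r^2 + 32*r + 128) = (r - 1)*(r + 2)^2*(r^3 - 4*r^2 - 16*r + 64) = (r - 1)*(r + 2)^2*(r + 4)*(r^2 - 8*r + 16) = (r - 4)*(r - 1)*(r + 2)^2*(r + 4)*(r - 4)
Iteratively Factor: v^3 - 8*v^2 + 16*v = (v)*(v^2 - 8*v + 16) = v*(v - 4)*(v - 4)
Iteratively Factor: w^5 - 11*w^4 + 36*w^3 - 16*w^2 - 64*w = (w + 1)*(w^4 - 12*w^3 + 48*w^2 - 64*w) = (w - 4)*(w + 1)*(w^3 - 8*w^2 + 16*w) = (w - 4)^2*(w + 1)*(w^2 - 4*w) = (w - 4)^3*(w + 1)*(w)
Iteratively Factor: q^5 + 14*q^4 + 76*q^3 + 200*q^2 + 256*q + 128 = (q + 2)*(q^4 + 12*q^3 + 52*q^2 + 96*q + 64) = (q + 2)^2*(q^3 + 10*q^2 + 32*q + 32) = (q + 2)^3*(q^2 + 8*q + 16) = (q + 2)^3*(q + 4)*(q + 4)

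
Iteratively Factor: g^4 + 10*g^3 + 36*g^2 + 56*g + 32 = (g + 2)*(g^3 + 8*g^2 + 20*g + 16) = (g + 2)*(g + 4)*(g^2 + 4*g + 4) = (g + 2)^2*(g + 4)*(g + 2)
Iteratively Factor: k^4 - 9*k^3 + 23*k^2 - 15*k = (k - 5)*(k^3 - 4*k^2 + 3*k) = (k - 5)*(k - 3)*(k^2 - k) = (k - 5)*(k - 3)*(k - 1)*(k)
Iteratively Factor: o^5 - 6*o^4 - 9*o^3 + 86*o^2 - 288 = (o + 3)*(o^4 - 9*o^3 + 18*o^2 + 32*o - 96) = (o - 4)*(o + 3)*(o^3 - 5*o^2 - 2*o + 24) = (o - 4)^2*(o + 3)*(o^2 - o - 6) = (o - 4)^2*(o + 2)*(o + 3)*(o - 3)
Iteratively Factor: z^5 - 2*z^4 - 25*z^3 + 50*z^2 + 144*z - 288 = (z - 4)*(z^4 + 2*z^3 - 17*z^2 - 18*z + 72) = (z - 4)*(z - 2)*(z^3 + 4*z^2 - 9*z - 36) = (z - 4)*(z - 2)*(z + 3)*(z^2 + z - 12) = (z - 4)*(z - 2)*(z + 3)*(z + 4)*(z - 3)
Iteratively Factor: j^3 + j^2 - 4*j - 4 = (j - 2)*(j^2 + 3*j + 2) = (j - 2)*(j + 2)*(j + 1)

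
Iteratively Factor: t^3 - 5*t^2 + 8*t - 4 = (t - 1)*(t^2 - 4*t + 4) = (t - 2)*(t - 1)*(t - 2)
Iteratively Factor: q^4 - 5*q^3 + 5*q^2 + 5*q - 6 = (q - 3)*(q^3 - 2*q^2 - q + 2) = (q - 3)*(q - 1)*(q^2 - q - 2) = (q - 3)*(q - 2)*(q - 1)*(q + 1)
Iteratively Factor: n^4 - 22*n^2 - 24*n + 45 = (n + 3)*(n^3 - 3*n^2 - 13*n + 15) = (n + 3)^2*(n^2 - 6*n + 5) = (n - 5)*(n + 3)^2*(n - 1)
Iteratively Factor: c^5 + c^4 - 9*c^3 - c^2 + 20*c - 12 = (c - 1)*(c^4 + 2*c^3 - 7*c^2 - 8*c + 12) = (c - 1)*(c + 3)*(c^3 - c^2 - 4*c + 4) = (c - 1)^2*(c + 3)*(c^2 - 4) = (c - 1)^2*(c + 2)*(c + 3)*(c - 2)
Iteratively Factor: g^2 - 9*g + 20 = (g - 4)*(g - 5)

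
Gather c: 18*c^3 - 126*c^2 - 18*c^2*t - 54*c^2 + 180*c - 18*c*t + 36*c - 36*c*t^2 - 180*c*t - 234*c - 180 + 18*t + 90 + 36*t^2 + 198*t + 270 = 18*c^3 + c^2*(-18*t - 180) + c*(-36*t^2 - 198*t - 18) + 36*t^2 + 216*t + 180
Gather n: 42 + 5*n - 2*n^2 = -2*n^2 + 5*n + 42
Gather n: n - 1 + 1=n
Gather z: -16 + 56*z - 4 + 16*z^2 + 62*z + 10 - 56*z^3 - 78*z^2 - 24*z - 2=-56*z^3 - 62*z^2 + 94*z - 12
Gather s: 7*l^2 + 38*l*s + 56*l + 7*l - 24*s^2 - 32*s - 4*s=7*l^2 + 63*l - 24*s^2 + s*(38*l - 36)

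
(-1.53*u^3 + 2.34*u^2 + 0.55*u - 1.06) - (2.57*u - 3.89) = -1.53*u^3 + 2.34*u^2 - 2.02*u + 2.83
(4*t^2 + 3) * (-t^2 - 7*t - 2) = -4*t^4 - 28*t^3 - 11*t^2 - 21*t - 6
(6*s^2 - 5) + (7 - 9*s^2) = 2 - 3*s^2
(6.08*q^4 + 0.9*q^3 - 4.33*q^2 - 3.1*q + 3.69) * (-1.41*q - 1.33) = -8.5728*q^5 - 9.3554*q^4 + 4.9083*q^3 + 10.1299*q^2 - 1.0799*q - 4.9077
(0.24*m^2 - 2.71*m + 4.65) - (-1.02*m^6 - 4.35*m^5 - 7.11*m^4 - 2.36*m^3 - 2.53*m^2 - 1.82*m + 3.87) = 1.02*m^6 + 4.35*m^5 + 7.11*m^4 + 2.36*m^3 + 2.77*m^2 - 0.89*m + 0.78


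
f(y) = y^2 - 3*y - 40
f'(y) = 2*y - 3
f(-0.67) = -37.54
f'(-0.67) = -4.34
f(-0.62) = -37.76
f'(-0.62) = -4.24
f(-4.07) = -11.23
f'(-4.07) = -11.14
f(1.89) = -42.10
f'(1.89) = 0.78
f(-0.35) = -38.83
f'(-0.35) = -3.70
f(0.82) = -41.79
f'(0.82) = -1.36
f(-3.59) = -16.34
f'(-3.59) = -10.18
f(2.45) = -41.35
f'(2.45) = 1.90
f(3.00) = -40.00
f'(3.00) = 3.00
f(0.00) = -40.00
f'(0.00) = -3.00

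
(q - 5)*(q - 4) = q^2 - 9*q + 20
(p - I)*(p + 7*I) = p^2 + 6*I*p + 7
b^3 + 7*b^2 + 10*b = b*(b + 2)*(b + 5)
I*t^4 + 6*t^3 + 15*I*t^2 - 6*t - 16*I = (t + 1)*(t - 8*I)*(t + 2*I)*(I*t - I)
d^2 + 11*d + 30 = (d + 5)*(d + 6)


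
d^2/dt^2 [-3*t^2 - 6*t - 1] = -6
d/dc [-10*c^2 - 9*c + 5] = -20*c - 9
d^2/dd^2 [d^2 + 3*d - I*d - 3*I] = 2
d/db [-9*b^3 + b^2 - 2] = b*(2 - 27*b)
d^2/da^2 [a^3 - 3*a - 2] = 6*a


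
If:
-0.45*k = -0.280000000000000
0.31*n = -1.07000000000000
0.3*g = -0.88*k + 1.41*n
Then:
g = -18.05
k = 0.62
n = -3.45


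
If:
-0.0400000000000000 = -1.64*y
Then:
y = 0.02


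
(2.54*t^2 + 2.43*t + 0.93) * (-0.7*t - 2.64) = -1.778*t^3 - 8.4066*t^2 - 7.0662*t - 2.4552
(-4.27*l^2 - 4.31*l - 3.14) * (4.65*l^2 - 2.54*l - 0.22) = -19.8555*l^4 - 9.1957*l^3 - 2.7142*l^2 + 8.9238*l + 0.6908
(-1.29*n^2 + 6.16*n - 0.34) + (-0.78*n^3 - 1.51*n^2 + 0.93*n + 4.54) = -0.78*n^3 - 2.8*n^2 + 7.09*n + 4.2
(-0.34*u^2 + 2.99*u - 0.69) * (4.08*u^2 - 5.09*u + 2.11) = -1.3872*u^4 + 13.9298*u^3 - 18.7517*u^2 + 9.821*u - 1.4559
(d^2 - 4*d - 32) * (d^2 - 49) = d^4 - 4*d^3 - 81*d^2 + 196*d + 1568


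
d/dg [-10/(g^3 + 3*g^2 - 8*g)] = 10*(3*g^2 + 6*g - 8)/(g^2*(g^2 + 3*g - 8)^2)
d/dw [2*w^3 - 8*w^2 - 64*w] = 6*w^2 - 16*w - 64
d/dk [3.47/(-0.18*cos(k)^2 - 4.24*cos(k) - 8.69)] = -(1.2492*cos(k) + 14.7128)*sin(k)/(0.18*cos(k)^2 + 4.24*cos(k) + 8.69)^2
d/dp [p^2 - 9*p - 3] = 2*p - 9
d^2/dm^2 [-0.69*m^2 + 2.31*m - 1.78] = -1.38000000000000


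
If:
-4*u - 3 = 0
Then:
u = -3/4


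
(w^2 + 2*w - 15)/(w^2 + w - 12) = (w + 5)/(w + 4)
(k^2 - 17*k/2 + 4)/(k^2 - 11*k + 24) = (k - 1/2)/(k - 3)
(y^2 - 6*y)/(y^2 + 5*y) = (y - 6)/(y + 5)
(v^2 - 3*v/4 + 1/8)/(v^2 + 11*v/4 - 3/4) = (v - 1/2)/(v + 3)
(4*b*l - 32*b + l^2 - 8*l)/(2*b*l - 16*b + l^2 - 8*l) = (4*b + l)/(2*b + l)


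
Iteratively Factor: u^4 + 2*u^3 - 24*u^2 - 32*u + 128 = (u + 4)*(u^3 - 2*u^2 - 16*u + 32) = (u + 4)^2*(u^2 - 6*u + 8) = (u - 4)*(u + 4)^2*(u - 2)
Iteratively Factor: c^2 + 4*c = (c)*(c + 4)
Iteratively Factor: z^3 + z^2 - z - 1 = (z - 1)*(z^2 + 2*z + 1) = (z - 1)*(z + 1)*(z + 1)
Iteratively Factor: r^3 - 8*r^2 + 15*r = (r - 5)*(r^2 - 3*r) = r*(r - 5)*(r - 3)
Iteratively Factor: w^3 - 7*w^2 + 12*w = (w - 4)*(w^2 - 3*w) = (w - 4)*(w - 3)*(w)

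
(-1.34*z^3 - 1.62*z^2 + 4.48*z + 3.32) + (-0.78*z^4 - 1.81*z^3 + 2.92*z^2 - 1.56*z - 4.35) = -0.78*z^4 - 3.15*z^3 + 1.3*z^2 + 2.92*z - 1.03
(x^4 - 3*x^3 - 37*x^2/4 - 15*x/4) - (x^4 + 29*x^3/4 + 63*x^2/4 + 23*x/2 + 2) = -41*x^3/4 - 25*x^2 - 61*x/4 - 2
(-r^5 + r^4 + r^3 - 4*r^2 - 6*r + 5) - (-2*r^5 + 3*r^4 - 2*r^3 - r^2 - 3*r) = r^5 - 2*r^4 + 3*r^3 - 3*r^2 - 3*r + 5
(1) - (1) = 0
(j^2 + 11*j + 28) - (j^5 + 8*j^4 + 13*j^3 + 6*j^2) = -j^5 - 8*j^4 - 13*j^3 - 5*j^2 + 11*j + 28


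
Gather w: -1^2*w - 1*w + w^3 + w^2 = w^3 + w^2 - 2*w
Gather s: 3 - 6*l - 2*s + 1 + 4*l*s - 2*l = -8*l + s*(4*l - 2) + 4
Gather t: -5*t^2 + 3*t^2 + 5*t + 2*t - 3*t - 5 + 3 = -2*t^2 + 4*t - 2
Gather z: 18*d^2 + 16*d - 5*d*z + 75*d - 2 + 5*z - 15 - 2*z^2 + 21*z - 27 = 18*d^2 + 91*d - 2*z^2 + z*(26 - 5*d) - 44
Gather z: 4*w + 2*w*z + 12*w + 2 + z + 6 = 16*w + z*(2*w + 1) + 8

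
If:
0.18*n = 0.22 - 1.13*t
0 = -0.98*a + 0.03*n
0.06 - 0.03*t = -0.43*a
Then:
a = -0.09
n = -3.02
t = 0.68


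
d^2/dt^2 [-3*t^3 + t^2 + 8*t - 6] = 2 - 18*t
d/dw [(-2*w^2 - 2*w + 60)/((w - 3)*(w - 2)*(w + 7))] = 2*(w^4 + 2*w^3 - 59*w^2 - 204*w + 828)/(w^6 + 4*w^5 - 54*w^4 - 32*w^3 + 1009*w^2 - 2436*w + 1764)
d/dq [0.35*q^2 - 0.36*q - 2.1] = 0.7*q - 0.36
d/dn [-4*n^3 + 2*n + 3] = 2 - 12*n^2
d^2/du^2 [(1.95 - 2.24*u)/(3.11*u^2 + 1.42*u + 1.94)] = (-(2.24*u - 1.95)*(6.22*u + 1.42)*(12.44*u + 2.84) + (41.7984*u - 5.7674)*(3.11*u^2 + 1.42*u + 1.94))/(3.11*u^2 + 1.42*u + 1.94)^3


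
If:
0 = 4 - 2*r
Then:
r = 2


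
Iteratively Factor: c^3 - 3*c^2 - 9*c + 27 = (c - 3)*(c^2 - 9) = (c - 3)*(c + 3)*(c - 3)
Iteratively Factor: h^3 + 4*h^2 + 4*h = (h)*(h^2 + 4*h + 4) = h*(h + 2)*(h + 2)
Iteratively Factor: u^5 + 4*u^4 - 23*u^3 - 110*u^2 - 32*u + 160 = (u - 5)*(u^4 + 9*u^3 + 22*u^2 - 32) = (u - 5)*(u + 4)*(u^3 + 5*u^2 + 2*u - 8) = (u - 5)*(u - 1)*(u + 4)*(u^2 + 6*u + 8) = (u - 5)*(u - 1)*(u + 4)^2*(u + 2)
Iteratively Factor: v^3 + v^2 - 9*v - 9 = (v + 3)*(v^2 - 2*v - 3) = (v - 3)*(v + 3)*(v + 1)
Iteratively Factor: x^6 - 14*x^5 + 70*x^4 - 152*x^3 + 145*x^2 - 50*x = (x - 5)*(x^5 - 9*x^4 + 25*x^3 - 27*x^2 + 10*x) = (x - 5)*(x - 1)*(x^4 - 8*x^3 + 17*x^2 - 10*x) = (x - 5)^2*(x - 1)*(x^3 - 3*x^2 + 2*x) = x*(x - 5)^2*(x - 1)*(x^2 - 3*x + 2) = x*(x - 5)^2*(x - 2)*(x - 1)*(x - 1)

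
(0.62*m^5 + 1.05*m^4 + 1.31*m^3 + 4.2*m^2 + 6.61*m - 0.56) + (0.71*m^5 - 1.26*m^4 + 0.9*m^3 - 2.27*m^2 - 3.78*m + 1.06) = 1.33*m^5 - 0.21*m^4 + 2.21*m^3 + 1.93*m^2 + 2.83*m + 0.5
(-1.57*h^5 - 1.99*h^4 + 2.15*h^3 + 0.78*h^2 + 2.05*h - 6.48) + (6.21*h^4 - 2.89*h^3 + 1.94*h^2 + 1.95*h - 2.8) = -1.57*h^5 + 4.22*h^4 - 0.74*h^3 + 2.72*h^2 + 4.0*h - 9.28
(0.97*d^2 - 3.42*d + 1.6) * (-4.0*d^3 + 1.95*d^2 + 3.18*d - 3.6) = -3.88*d^5 + 15.5715*d^4 - 9.9844*d^3 - 11.2476*d^2 + 17.4*d - 5.76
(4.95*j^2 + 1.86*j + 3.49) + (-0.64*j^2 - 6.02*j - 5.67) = 4.31*j^2 - 4.16*j - 2.18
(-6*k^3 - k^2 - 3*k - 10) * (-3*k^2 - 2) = 18*k^5 + 3*k^4 + 21*k^3 + 32*k^2 + 6*k + 20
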